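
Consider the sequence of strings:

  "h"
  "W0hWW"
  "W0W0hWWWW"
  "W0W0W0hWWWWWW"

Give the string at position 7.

Each term wraps the previous one in W0 on the left and WW on the right.
From W0W0W0hWWWWWW, 3 further steps: W0W0W0hWWWWWW → W0W0W0W0hWWWWWWWW → W0W0W0W0W0hWWWWWWWWWW → (answer).

W0W0W0W0W0W0hWWWWWWWWWWWW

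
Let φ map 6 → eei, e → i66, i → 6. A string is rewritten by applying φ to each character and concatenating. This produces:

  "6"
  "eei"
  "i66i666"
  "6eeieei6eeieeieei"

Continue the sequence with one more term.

Applying the rule to each of the 17 symbols of 6eeieei6eeieeieei gives the pieces eei i66 i66 6 i66 i66 6 eei i66 i66 6 i66 i66 6 i66 i66 6, which concatenate to the answer.

eeii66i666i66i666eeii66i666i66i666i66i666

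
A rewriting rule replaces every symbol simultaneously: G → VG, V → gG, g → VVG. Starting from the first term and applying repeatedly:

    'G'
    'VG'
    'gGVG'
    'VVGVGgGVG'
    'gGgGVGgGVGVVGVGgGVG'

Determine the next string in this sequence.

Rewriting the 19 symbols of gGgGVGgGVGVVGVGgGVG one by one yields VVG VG VVG VG gG VG VVG VG gG VG gG gG VG gG VG VVG VG gG VG; concatenated:

VVGVGVVGVGgGVGVVGVGgGVGgGgGVGgGVGVVGVGgGVG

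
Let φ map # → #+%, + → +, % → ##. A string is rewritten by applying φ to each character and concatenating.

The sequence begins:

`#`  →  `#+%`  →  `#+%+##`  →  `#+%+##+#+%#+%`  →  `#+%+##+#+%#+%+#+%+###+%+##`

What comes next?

φ(#+%+##+#+%#+%+#+%+###+%+##) expands symbol-by-symbol to #+% + ## + #+% #+% + #+% + ## #+% + ## + #+% + ## + #+% #+% #+% + ## + #+% #+%; joining the 26 pieces gives the next term.

#+%+##+#+%#+%+#+%+###+%+##+#+%+##+#+%#+%#+%+##+#+%#+%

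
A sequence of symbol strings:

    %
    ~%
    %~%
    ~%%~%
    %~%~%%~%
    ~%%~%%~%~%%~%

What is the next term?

%~%~%%~%~%%~%%~%~%%~%

This is a Fibonacci-style word recurrence s(k) = s(k−2)·s(k−1): e.g. %·~% = %~%.
So term 7 is %~%~%%~%·~%%~%%~%~%%~%.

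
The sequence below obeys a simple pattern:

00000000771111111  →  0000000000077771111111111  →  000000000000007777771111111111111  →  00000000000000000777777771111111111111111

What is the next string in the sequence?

Each string has the form 0^{3n+2} 7^{2n-2} 1^{3n+1}, where the shown terms are n = 2, 3, 4, 5.
Setting n = 6 gives 20, 10, 19 characters in each block.

0000000000000000000077777777771111111111111111111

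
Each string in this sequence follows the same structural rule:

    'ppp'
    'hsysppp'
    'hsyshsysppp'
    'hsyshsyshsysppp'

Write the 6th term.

hsyshsyshsyshsyshsysppp

Every step adds hsys at the front: s(k+1) = hsys·s(k).
From hsyshsyshsysppp, 2 further steps: hsyshsyshsysppp → hsyshsyshsyshsysppp → (answer).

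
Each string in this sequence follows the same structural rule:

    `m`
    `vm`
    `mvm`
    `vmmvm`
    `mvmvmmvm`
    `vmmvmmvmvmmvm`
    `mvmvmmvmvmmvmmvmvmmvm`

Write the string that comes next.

From term 3 onward, concatenate the second-to-last term with the last: m·vm = mvm, vm·mvm = vmmvm, …
The next term joins vmmvmmvmvmmvm and mvmvmmvmvmmvmmvmvmmvm.

vmmvmmvmvmmvmmvmvmmvmvmmvmmvmvmmvm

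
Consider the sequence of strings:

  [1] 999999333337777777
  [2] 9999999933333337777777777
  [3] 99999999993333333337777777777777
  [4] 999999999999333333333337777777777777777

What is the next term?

9999999999999933333333333337777777777777777777

Each string has the form 9^{2n} 3^{2n-1} 7^{3n-2}, where the shown terms are n = 3, 4, 5, 6.
At n = 7 the blocks have lengths 14, 13, 19.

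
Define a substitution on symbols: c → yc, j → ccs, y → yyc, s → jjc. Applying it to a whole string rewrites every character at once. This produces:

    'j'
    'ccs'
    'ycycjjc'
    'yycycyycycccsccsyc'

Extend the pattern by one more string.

Rewriting the 18 symbols of yycycyycycccsccsyc one by one yields yyc yyc yc yyc yc yyc yyc yc yyc yc yc yc jjc yc yc jjc yyc yc; concatenated:

yycyycycyycycyycyycycyycycycycjjcycycjjcyycyc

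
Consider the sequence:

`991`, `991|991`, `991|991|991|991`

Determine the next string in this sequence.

s(k+1) = s(k)·|·s(k) — each term doubles the last with '|' between the halves.
Doubling 991|991|991|991 with '|' between the halves:

991|991|991|991|991|991|991|991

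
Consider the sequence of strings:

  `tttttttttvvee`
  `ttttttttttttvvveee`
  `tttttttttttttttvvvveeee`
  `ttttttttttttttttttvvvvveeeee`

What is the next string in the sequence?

Each string has the form t^{3n+3} v^{n} e^{n}, where the shown terms are n = 2, 3, 4, 5.
For the next term, n = 6, so the run lengths are 21, 6, 6.

tttttttttttttttttttttvvvvvveeeeee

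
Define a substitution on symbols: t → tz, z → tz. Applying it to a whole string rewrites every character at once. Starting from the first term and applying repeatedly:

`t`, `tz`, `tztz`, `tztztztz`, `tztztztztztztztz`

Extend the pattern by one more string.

tztztztztztztztztztztztztztztztz

Replace each of the 16 characters of tztztztztztztztz in place — tz tz tz tz tz tz tz tz tz tz tz tz tz tz tz tz — and concatenate.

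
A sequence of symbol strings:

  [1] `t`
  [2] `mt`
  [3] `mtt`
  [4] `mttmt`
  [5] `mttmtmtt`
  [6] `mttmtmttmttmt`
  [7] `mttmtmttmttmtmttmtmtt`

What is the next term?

mttmtmttmttmtmttmtmttmttmtmttmttmt

From term 3 onward, concatenate the last term with the second-to-last: mt·t = mtt, mtt·mt = mttmt, …
The next term joins mttmtmttmttmtmttmtmtt and mttmtmttmttmt.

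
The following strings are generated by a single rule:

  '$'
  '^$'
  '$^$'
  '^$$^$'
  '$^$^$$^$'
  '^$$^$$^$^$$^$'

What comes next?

From term 3 onward, concatenate the second-to-last term with the last: $·^$ = $^$, ^$·$^$ = ^$$^$, …
The next term joins $^$^$$^$ and ^$$^$$^$^$$^$.

$^$^$$^$^$$^$$^$^$$^$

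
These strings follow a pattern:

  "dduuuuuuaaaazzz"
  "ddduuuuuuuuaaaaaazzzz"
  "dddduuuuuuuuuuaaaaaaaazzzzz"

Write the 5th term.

dddddduuuuuuuuuuuuuuaaaaaaaaaaaazzzzzzz

The n-th term is n d's then 2n+2 u's then 2n a's then n+1 z's, where the shown terms are n = 2, 3, 4.
For term 5, n = 6, so the run lengths are 6, 14, 12, 7.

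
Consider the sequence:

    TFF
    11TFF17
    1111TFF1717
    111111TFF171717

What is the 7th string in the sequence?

111111111111TFF171717171717

s(k+1) = 11·s(k)·17, so each term gains 11 as a prefix and 17 as a suffix.
From 111111TFF171717, 3 further steps: 111111TFF171717 → 11111111TFF17171717 → 1111111111TFF1717171717 → (answer).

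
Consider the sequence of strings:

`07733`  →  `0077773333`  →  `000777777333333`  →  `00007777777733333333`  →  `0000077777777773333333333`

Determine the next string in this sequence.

Reading off run lengths: 0 runs 1, 2, 3, 4, 5; 7 runs 2, 4, 6, 8, 10; 3 runs 2, 4, 6, 8, 10 — each is linear in n (n = 1, 2, …).
Setting n = 6 gives 6, 12, 12 characters in each block.

000000777777777777333333333333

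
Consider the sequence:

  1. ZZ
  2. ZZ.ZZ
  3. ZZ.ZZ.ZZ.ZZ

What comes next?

Every step duplicates the string with '.' between the halves.
Doubling ZZ.ZZ.ZZ.ZZ with '.' between the halves:

ZZ.ZZ.ZZ.ZZ.ZZ.ZZ.ZZ.ZZ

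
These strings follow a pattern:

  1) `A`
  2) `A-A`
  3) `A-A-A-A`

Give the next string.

s(k+1) = s(k)·-·s(k) — each term doubles the last with '-' between the halves.
One more doubling of A-A-A-A gives the answer.

A-A-A-A-A-A-A-A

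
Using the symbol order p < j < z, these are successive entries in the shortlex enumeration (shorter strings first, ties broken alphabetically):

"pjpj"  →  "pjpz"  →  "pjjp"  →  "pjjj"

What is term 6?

pjzp

Continuing the enumeration 2 steps past pjjj: pjjj → pjjz → (answer).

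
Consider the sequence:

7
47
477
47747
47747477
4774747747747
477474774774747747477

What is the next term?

4774747747747477474774774747747747

From term 3 onward, concatenate the last term with the second-to-last: 47·7 = 477, 477·47 = 47747, …
So term 8 is 477474774774747747477·4774747747747.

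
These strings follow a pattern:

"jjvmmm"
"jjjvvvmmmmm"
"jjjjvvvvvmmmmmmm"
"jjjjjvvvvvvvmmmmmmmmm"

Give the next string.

Reading off run lengths: j runs 2, 3, 4, 5; v runs 1, 3, 5, 7; m runs 3, 5, 7, 9 — each is linear in n (n = 1, 2, …).
At n = 5 the blocks have lengths 6, 9, 11.

jjjjjjvvvvvvvvvmmmmmmmmmmm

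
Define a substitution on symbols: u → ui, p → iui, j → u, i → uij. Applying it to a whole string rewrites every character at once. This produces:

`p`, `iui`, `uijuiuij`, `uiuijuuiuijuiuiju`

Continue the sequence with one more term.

Applying the rule to each of the 17 symbols of uiuijuuiuijuiuiju gives the pieces ui uij ui uij u ui ui uij ui uij u ui uij ui uij u ui, which concatenate to the answer.

uiuijuiuijuuiuiuijuiuijuuiuijuiuijuui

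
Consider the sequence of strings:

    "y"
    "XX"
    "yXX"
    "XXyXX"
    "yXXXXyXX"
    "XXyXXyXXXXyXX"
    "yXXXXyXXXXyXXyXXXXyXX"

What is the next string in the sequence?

XXyXXyXXXXyXXyXXXXyXXXXyXXyXXXXyXX

This is a Fibonacci-style word recurrence s(k) = s(k−2)·s(k−1): e.g. y·XX = yXX.
Continuing: XXyXXyXXXXyXX · yXXXXyXXXXyXXyXXXXyXX gives term 8.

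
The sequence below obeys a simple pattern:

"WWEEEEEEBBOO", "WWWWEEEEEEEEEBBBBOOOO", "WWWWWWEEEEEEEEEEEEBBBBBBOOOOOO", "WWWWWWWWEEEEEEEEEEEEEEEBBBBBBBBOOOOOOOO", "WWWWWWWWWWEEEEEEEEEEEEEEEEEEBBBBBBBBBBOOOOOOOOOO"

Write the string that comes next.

WWWWWWWWWWWWEEEEEEEEEEEEEEEEEEEEEBBBBBBBBBBBBOOOOOOOOOOOO

Term n consists of 2n W's, followed by 3n+3 E's, followed by 2n B's, followed by 2n O's (n = 1, 2, …).
Setting n = 6 gives 12, 21, 12, 12 characters in each block.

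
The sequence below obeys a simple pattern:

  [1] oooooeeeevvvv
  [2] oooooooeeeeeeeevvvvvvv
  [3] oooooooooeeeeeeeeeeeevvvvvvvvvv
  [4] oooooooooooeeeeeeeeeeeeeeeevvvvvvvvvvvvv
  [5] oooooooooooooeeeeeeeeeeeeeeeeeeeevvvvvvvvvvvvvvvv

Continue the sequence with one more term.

oooooooooooooooeeeeeeeeeeeeeeeeeeeeeeeevvvvvvvvvvvvvvvvvvv

Term n consists of 2n+3 o's, followed by 4n e's, followed by 3n+1 v's (n = 1, 2, …).
For the next term, n = 6, so the run lengths are 15, 24, 19.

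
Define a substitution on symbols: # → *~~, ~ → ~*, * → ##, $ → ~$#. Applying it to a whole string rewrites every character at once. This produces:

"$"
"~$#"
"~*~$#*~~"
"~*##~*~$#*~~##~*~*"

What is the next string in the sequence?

φ(~*##~*~$#*~~##~*~*) expands symbol-by-symbol to ~* ## *~~ *~~ ~* ## ~* ~$# *~~ ## ~* ~* *~~ *~~ ~* ## ~* ##; joining the 18 pieces gives the next term.

~*##*~~*~~~*##~*~$#*~~##~*~**~~*~~~*##~*##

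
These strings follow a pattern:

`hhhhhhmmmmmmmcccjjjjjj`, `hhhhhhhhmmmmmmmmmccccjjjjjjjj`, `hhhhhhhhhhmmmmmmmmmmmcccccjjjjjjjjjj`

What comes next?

hhhhhhhhhhhhmmmmmmmmmmmmmccccccjjjjjjjjjjjj

Term n consists of 2n h's, followed by 2n+1 m's, followed by n c's, followed by 2n j's, where the shown terms are n = 3, 4, 5.
For the next term, n = 6, so the run lengths are 12, 13, 6, 12.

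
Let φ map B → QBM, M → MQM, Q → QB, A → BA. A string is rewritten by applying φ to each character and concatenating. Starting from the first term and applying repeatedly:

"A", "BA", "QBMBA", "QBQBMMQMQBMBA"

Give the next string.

QBQBMQBQBMMQMMQMQBMQMQBQBMMQMQBMBA

Replace each of the 13 characters of QBQBMMQMQBMBA in place — QB QBM QB QBM MQM MQM QB MQM QB QBM MQM QBM BA — and concatenate.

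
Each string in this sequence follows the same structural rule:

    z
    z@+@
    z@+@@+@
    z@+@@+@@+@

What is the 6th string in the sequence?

Each term is the previous one with @+@ appended.
From z@+@@+@@+@, 2 further steps: z@+@@+@@+@ → z@+@@+@@+@@+@ → (answer).

z@+@@+@@+@@+@@+@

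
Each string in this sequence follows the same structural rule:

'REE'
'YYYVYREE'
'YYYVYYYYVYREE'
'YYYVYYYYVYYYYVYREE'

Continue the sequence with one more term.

Every step adds YYYVY at the front: s(k+1) = YYYVY·s(k).
Applying this once more to YYYVYYYYVYYYYVYREE:

YYYVYYYYVYYYYVYYYYVYREE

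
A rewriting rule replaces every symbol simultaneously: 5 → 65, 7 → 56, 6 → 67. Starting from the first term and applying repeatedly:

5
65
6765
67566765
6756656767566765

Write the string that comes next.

67566567676567566756656767566765

Applying the rule to each of the 16 symbols of 6756656767566765 gives the pieces 67 56 65 67 67 65 67 56 67 56 65 67 67 56 67 65, which concatenate to the answer.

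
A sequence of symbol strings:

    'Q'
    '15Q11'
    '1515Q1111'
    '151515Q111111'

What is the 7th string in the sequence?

151515151515Q111111111111

Each term wraps the previous one in 15 on the left and 11 on the right.
From 151515Q111111, 3 further steps: 151515Q111111 → 15151515Q11111111 → 1515151515Q1111111111 → (answer).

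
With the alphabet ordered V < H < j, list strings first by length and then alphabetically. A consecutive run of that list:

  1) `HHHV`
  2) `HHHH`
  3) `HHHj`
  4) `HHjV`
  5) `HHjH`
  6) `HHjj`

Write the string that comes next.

HjVV

Find the rightmost character of HHjj below j, bump it to the next letter, and reset everything to its right to V.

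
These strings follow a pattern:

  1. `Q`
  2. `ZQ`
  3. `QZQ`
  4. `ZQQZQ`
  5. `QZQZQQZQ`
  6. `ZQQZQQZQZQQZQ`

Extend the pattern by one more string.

This is a Fibonacci-style word recurrence s(k) = s(k−2)·s(k−1): e.g. Q·ZQ = QZQ.
So term 7 is QZQZQQZQ·ZQQZQQZQZQQZQ.

QZQZQQZQZQQZQQZQZQQZQ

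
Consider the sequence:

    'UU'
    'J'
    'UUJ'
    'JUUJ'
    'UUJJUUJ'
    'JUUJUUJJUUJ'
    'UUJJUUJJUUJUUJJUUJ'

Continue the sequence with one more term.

JUUJUUJJUUJUUJJUUJJUUJUUJJUUJ

Each term (from the third on) is the two preceding terms concatenated in order: term 3 = UU·J = UUJ.
The next term joins JUUJUUJJUUJ and UUJJUUJJUUJUUJJUUJ.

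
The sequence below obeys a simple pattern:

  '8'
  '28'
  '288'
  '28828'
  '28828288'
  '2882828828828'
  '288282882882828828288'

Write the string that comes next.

This is a Fibonacci-style word recurrence s(k) = s(k−1)·s(k−2): e.g. 28·8 = 288.
Continuing: 288282882882828828288 · 2882828828828 gives term 8.

2882828828828288282882882828828828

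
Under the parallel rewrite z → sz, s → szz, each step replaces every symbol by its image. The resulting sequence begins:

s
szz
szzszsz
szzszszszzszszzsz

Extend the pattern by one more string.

szzszszszzszszzszszzszszszzszszzszszszzsz

Applying the rule to each of the 17 symbols of szzszszszzszszzsz gives the pieces szz sz sz szz sz szz sz szz sz sz szz sz szz sz sz szz sz, which concatenate to the answer.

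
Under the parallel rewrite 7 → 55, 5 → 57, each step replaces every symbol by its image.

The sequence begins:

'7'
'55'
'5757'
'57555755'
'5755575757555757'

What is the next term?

Replace each of the 16 characters of 5755575757555757 in place — 57 55 57 57 57 55 57 55 57 55 57 57 57 55 57 55 — and concatenate.

57555757575557555755575757555755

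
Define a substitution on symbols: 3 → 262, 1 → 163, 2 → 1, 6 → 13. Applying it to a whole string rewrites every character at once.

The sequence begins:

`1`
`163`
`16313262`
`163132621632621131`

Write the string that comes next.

Rewriting the 18 symbols of 163132621632621131 one by one yields 163 13 262 163 262 1 13 1 163 13 262 1 13 1 163 163 262 163; concatenated:

163132621632621131163132621131163163262163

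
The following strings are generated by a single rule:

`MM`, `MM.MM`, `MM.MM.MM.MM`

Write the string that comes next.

Every step duplicates the string with '.' between the halves.
So the next term is two copies of MM.MM.MM.MM with '.' between the halves.

MM.MM.MM.MM.MM.MM.MM.MM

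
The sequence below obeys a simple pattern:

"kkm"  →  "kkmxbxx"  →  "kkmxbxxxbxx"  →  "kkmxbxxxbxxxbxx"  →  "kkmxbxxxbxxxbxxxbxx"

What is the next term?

kkmxbxxxbxxxbxxxbxxxbxx

The strings grow by a fixed suffix xbxx each time.
One more step from kkmxbxxxbxxxbxxxbxx gives the answer.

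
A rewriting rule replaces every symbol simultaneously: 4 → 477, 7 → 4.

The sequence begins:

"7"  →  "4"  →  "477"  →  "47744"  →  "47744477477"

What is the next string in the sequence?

Expanding 47744477477: 4→477, 7→4, 7→4, 4→477, 4→477, 4→477, 7→4, 7→4, 4→477, 7→4, 7→4. Concatenated: 477 4 4 477 477 477 4 4 477 4 4.

477444774774774447744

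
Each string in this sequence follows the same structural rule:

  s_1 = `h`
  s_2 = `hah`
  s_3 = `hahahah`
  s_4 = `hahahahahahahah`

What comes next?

hahahahahahahahahahahahahahahah

s(k+1) = s(k)·a·s(k) — each term doubles the last with 'a' between the halves.
One more doubling of hahahahahahahah gives the answer.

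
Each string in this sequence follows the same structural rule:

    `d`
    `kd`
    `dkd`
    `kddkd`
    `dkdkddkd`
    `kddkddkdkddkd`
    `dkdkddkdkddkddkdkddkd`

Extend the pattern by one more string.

From term 3 onward, concatenate the second-to-last term with the last: d·kd = dkd, kd·dkd = kddkd, …
The next term joins kddkddkdkddkd and dkdkddkdkddkddkdkddkd.

kddkddkdkddkddkdkddkdkddkddkdkddkd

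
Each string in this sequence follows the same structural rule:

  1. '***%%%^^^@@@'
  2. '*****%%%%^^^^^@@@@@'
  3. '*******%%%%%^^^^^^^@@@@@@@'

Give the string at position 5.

***********%%%%%%%^^^^^^^^^^^@@@@@@@@@@@

The n-th term is 2n+1 *'s then n+2 %'s then 2n+1 ^'s then 2n+1 @'s (n = 1, 2, …).
Setting n = 5 gives 11, 7, 11, 11 characters in each block.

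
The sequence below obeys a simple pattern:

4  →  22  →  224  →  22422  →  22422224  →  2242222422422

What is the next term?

224222242242222422224

From term 3 onward, concatenate the last term with the second-to-last: 22·4 = 224, 224·22 = 22422, …
Continuing: 2242222422422 · 22422224 gives term 7.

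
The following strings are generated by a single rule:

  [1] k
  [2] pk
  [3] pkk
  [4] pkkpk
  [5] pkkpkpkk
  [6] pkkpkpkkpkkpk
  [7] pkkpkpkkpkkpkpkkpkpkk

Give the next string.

This is a Fibonacci-style word recurrence s(k) = s(k−1)·s(k−2): e.g. pk·k = pkk.
So term 8 is pkkpkpkkpkkpkpkkpkpkk·pkkpkpkkpkkpk.

pkkpkpkkpkkpkpkkpkpkkpkkpkpkkpkkpk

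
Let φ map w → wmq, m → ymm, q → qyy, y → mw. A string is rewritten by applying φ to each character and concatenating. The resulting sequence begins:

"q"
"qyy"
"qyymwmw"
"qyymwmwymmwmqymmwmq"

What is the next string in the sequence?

qyymwmwymmwmqymmwmqmwymmymmwmqymmqyymwymmymmwmqymmqyy

φ(qyymwmwymmwmqymmwmq) expands symbol-by-symbol to qyy mw mw ymm wmq ymm wmq mw ymm ymm wmq ymm qyy mw ymm ymm wmq ymm qyy; joining the 19 pieces gives the next term.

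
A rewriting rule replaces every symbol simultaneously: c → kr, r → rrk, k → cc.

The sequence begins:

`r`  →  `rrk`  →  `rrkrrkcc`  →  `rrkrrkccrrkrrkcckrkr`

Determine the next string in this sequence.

rrkrrkccrrkrrkcckrkrrrkrrkccrrkrrkcckrkrccrrkccrrk

Applying the rule to each of the 20 symbols of rrkrrkccrrkrrkcckrkr gives the pieces rrk rrk cc rrk rrk cc kr kr rrk rrk cc rrk rrk cc kr kr cc rrk cc rrk, which concatenate to the answer.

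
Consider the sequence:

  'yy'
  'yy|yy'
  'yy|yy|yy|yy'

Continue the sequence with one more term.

Each string is two copies of the previous one joined by '|'.
One more doubling of yy|yy|yy|yy gives the answer.

yy|yy|yy|yy|yy|yy|yy|yy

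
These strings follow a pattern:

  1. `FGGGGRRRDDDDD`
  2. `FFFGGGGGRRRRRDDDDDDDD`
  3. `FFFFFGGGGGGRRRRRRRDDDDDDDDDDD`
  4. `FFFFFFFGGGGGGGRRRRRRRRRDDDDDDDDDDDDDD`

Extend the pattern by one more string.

FFFFFFFFFGGGGGGGGRRRRRRRRRRRDDDDDDDDDDDDDDDDD

Each string has the form F^{2n-1} G^{n+3} R^{2n+1} D^{3n+2} (n = 1, 2, …).
Setting n = 5 gives 9, 8, 11, 17 characters in each block.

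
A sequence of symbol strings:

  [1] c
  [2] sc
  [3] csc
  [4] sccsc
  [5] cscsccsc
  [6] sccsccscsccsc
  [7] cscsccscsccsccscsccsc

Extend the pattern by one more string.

sccsccscsccsccscsccscsccsccscsccsc

From term 3 onward, concatenate the second-to-last term with the last: c·sc = csc, sc·csc = sccsc, …
So term 8 is sccsccscsccsc·cscsccscsccsccscsccsc.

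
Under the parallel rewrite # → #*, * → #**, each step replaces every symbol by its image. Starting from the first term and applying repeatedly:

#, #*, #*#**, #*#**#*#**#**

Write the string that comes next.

Replace each of the 13 characters of #*#**#*#**#** in place — #* #** #* #** #** #* #** #* #** #** #* #** #** — and concatenate.

#*#**#*#**#**#*#**#*#**#**#*#**#**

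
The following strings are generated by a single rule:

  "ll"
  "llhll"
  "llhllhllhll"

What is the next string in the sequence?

llhllhllhllhllhllhllhll

Each string is two copies of the previous one joined by 'h'.
One more doubling of llhllhllhll gives the answer.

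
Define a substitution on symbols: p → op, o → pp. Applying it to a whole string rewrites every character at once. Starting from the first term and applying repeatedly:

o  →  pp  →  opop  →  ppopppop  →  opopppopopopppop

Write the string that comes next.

ppopppopopopppopppopppopopopppop

Replace each of the 16 characters of opopppopopopppop in place — pp op pp op op op pp op pp op pp op op op pp op — and concatenate.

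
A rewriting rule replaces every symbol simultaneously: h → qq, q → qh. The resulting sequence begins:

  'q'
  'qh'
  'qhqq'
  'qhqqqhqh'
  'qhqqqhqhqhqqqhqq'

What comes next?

Replace each of the 16 characters of qhqqqhqhqhqqqhqq in place — qh qq qh qh qh qq qh qq qh qq qh qh qh qq qh qh — and concatenate.

qhqqqhqhqhqqqhqqqhqqqhqhqhqqqhqh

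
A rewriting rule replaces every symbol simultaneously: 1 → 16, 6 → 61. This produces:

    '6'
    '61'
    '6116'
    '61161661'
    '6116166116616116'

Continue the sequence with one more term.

Rewriting the 16 symbols of 6116166116616116 one by one yields 61 16 16 61 16 61 61 16 16 61 61 16 61 16 16 61; concatenated:

61161661166161161661611661161661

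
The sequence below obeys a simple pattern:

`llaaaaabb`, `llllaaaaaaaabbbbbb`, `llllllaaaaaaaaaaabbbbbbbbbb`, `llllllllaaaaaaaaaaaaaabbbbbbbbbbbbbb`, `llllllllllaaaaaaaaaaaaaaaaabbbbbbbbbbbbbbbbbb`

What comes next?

llllllllllllaaaaaaaaaaaaaaaaaaaabbbbbbbbbbbbbbbbbbbbbb

The n-th term is 2n l's then 3n+2 a's then 4n-2 b's (n = 1, 2, …).
For the next term, n = 6, so the run lengths are 12, 20, 22.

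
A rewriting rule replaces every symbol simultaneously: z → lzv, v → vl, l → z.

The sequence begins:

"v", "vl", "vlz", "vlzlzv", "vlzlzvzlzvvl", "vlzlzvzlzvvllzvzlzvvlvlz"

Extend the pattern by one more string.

Rewriting the 24 symbols of vlzlzvzlzvvllzvzlzvvlvlz one by one yields vl z lzv z lzv vl lzv z lzv vl vl z z lzv vl lzv z lzv vl vl z vl z lzv; concatenated:

vlzlzvzlzvvllzvzlzvvlvlzzlzvvllzvzlzvvlvlzvlzlzv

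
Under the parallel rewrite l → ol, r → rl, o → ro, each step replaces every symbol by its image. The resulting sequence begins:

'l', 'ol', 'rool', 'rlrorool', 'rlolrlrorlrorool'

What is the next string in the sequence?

rlolroolrlolrlrorlolrlrorlrorool

φ(rlolrlrorlrorool) expands symbol-by-symbol to rl ol ro ol rl ol rl ro rl ol rl ro rl ro ro ol; joining the 16 pieces gives the next term.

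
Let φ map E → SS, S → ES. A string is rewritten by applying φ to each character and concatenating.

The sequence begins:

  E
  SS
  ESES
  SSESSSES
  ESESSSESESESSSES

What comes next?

Replace each of the 16 characters of ESESSSESESESSSES in place — SS ES SS ES ES ES SS ES SS ES SS ES ES ES SS ES — and concatenate.

SSESSSESESESSSESSSESSSESESESSSES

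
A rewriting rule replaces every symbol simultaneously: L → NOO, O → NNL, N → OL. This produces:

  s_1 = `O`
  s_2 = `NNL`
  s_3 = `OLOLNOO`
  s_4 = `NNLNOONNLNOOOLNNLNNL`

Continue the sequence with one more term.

OLOLNOOOLNNLNNLOLOLNOOOLNNLNNLNNLNOOOLOLNOOOLOLNOO

φ(NNLNOONNLNOOOLNNLNNL) expands symbol-by-symbol to OL OL NOO OL NNL NNL OL OL NOO OL NNL NNL NNL NOO OL OL NOO OL OL NOO; joining the 20 pieces gives the next term.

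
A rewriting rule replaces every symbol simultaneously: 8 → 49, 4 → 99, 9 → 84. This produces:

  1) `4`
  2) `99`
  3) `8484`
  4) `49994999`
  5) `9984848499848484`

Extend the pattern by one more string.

Rewriting the 16 symbols of 9984848499848484 one by one yields 84 84 49 99 49 99 49 99 84 84 49 99 49 99 49 99; concatenated:

84844999499949998484499949994999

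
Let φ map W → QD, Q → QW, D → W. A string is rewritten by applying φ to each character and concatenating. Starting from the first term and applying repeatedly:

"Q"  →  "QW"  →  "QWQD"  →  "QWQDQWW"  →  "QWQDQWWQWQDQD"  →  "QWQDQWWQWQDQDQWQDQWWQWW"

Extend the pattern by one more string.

φ(QWQDQWWQWQDQDQWQDQWWQWW) expands symbol-by-symbol to QW QD QW W QW QD QD QW QD QW W QW W QW QD QW W QW QD QD QW QD QD; joining the 23 pieces gives the next term.

QWQDQWWQWQDQDQWQDQWWQWWQWQDQWWQWQDQDQWQDQD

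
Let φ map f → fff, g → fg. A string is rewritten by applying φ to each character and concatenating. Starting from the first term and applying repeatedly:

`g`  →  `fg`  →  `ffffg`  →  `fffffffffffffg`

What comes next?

Applying the rule to each of the 14 symbols of fffffffffffffg gives the pieces fff fff fff fff fff fff fff fff fff fff fff fff fff fg, which concatenate to the answer.

ffffffffffffffffffffffffffffffffffffffffg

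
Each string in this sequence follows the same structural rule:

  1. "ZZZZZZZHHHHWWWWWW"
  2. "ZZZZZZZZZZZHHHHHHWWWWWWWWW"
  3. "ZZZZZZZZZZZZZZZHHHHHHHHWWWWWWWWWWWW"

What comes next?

Reading off run lengths: Z runs 7, 11, 15; H runs 4, 6, 8; W runs 6, 9, 12 — each is linear in n, where the shown terms are n = 2, 3, 4.
For the next term, n = 5, so the run lengths are 19, 10, 15.

ZZZZZZZZZZZZZZZZZZZHHHHHHHHHHWWWWWWWWWWWWWWW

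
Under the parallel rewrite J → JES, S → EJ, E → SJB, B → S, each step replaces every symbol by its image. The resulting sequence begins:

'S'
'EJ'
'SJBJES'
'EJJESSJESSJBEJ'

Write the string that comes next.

SJBJESJESSJBEJEJJESSJBEJEJJESSSJBJES

Applying the rule to each of the 14 symbols of EJJESSJESSJBEJ gives the pieces SJB JES JES SJB EJ EJ JES SJB EJ EJ JES S SJB JES, which concatenate to the answer.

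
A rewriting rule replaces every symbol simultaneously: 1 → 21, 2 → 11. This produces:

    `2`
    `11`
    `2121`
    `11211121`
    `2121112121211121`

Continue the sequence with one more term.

11211121212111211121112121211121

Applying the rule to each of the 16 symbols of 2121112121211121 gives the pieces 11 21 11 21 21 21 11 21 11 21 11 21 21 21 11 21, which concatenate to the answer.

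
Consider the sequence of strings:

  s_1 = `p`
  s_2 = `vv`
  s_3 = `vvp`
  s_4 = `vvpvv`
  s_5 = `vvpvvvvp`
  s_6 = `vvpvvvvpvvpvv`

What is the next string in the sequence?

vvpvvvvpvvpvvvvpvvvvp

This is a Fibonacci-style word recurrence s(k) = s(k−1)·s(k−2): e.g. vv·p = vvp.
So term 7 is vvpvvvvpvvpvv·vvpvvvvp.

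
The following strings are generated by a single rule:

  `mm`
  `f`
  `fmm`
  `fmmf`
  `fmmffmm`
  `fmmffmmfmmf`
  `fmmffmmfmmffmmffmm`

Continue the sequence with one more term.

fmmffmmfmmffmmffmmfmmffmmfmmf

From term 3 onward, concatenate the last term with the second-to-last: f·mm = fmm, fmm·f = fmmf, …
So term 8 is fmmffmmfmmffmmffmm·fmmffmmfmmf.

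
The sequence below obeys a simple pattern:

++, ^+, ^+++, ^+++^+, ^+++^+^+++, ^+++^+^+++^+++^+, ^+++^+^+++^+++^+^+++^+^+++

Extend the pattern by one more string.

From term 3 onward, concatenate the last term with the second-to-last: ^+·++ = ^+++, ^+++·^+ = ^+++^+, …
So term 8 is ^+++^+^+++^+++^+^+++^+^+++·^+++^+^+++^+++^+.

^+++^+^+++^+++^+^+++^+^+++^+++^+^+++^+++^+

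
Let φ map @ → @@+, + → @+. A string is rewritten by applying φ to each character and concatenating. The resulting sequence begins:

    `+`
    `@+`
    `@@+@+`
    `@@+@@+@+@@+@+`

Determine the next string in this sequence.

@@+@@+@+@@+@@+@+@@+@+@@+@@+@+@@+@+

Applying the rule to each of the 13 symbols of @@+@@+@+@@+@+ gives the pieces @@+ @@+ @+ @@+ @@+ @+ @@+ @+ @@+ @@+ @+ @@+ @+, which concatenate to the answer.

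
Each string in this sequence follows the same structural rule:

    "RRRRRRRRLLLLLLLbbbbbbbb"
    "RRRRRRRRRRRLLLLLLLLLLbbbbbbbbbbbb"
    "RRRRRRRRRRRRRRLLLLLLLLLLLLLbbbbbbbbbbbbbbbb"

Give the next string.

RRRRRRRRRRRRRRRRRLLLLLLLLLLLLLLLLbbbbbbbbbbbbbbbbbbbb

Term n consists of 3n+2 R's, followed by 3n+1 L's, followed by 4n b's, where the shown terms are n = 2, 3, 4.
For the next term, n = 5, so the run lengths are 17, 16, 20.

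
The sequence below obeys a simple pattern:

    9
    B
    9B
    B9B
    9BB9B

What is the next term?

B9B9BB9B

From term 3 onward, concatenate the second-to-last term with the last: 9·B = 9B, B·9B = B9B, …
Continuing: B9B · 9BB9B gives term 6.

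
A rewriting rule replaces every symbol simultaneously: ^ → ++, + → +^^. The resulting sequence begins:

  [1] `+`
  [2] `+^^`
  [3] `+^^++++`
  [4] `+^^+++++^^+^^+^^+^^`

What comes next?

+^^+++++^^+^^+^^+^^+^^+++++^^+++++^^+++++^^++++

Replace each of the 19 characters of +^^+++++^^+^^+^^+^^ in place — +^^ ++ ++ +^^ +^^ +^^ +^^ +^^ ++ ++ +^^ ++ ++ +^^ ++ ++ +^^ ++ ++ — and concatenate.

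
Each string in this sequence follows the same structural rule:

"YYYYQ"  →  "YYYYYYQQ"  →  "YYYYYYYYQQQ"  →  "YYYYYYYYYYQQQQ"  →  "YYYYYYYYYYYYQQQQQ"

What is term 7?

YYYYYYYYYYYYYYYYQQQQQQQ

Term n consists of 2n+2 Y's, followed by n Q's (n = 1, 2, …).
Setting n = 7 gives 16, 7 characters in each block.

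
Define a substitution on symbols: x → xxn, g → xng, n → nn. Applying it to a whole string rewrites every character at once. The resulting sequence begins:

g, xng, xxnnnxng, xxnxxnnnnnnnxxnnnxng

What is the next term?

Rewriting the 20 symbols of xxnxxnnnnnnnxxnnnxng one by one yields xxn xxn nn xxn xxn nn nn nn nn nn nn nn xxn xxn nn nn nn xxn nn xng; concatenated:

xxnxxnnnxxnxxnnnnnnnnnnnnnnnxxnxxnnnnnnnxxnnnxng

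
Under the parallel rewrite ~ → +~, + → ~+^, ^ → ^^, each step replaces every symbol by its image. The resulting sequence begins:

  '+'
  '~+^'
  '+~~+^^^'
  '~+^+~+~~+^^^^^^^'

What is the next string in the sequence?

Rewriting the 16 symbols of ~+^+~+~~+^^^^^^^ one by one yields +~ ~+^ ^^ ~+^ +~ ~+^ +~ +~ ~+^ ^^ ^^ ^^ ^^ ^^ ^^ ^^; concatenated:

+~~+^^^~+^+~~+^+~+~~+^^^^^^^^^^^^^^^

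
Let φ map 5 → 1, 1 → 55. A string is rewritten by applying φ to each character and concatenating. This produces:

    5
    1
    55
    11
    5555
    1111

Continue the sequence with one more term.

55555555

Apply φ to 1111 symbol by symbol: 1→55, 1→55, 1→55, 1→55; joined: 55 55 55 55.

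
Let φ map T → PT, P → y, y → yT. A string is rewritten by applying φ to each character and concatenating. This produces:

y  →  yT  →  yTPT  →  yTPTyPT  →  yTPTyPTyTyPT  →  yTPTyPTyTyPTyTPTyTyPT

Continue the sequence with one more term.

Applying the rule to each of the 21 symbols of yTPTyPTyTyPTyTPTyTyPT gives the pieces yT PT y PT yT y PT yT PT yT y PT yT PT y PT yT PT yT y PT, which concatenate to the answer.

yTPTyPTyTyPTyTPTyTyPTyTPTyPTyTPTyTyPT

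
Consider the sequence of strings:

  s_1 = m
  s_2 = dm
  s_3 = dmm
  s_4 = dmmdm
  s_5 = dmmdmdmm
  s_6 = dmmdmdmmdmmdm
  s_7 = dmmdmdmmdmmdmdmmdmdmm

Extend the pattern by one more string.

This is a Fibonacci-style word recurrence s(k) = s(k−1)·s(k−2): e.g. dm·m = dmm.
The next term joins dmmdmdmmdmmdmdmmdmdmm and dmmdmdmmdmmdm.

dmmdmdmmdmmdmdmmdmdmmdmmdmdmmdmmdm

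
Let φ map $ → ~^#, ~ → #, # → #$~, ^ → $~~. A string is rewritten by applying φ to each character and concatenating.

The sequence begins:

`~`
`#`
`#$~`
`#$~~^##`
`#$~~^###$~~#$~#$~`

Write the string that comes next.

#$~~^###$~~#$~#$~#$~~^####$~~^###$~~^##

Applying the rule to each of the 17 symbols of #$~~^###$~~#$~#$~ gives the pieces #$~ ~^# # # $~~ #$~ #$~ #$~ ~^# # # #$~ ~^# # #$~ ~^# #, which concatenate to the answer.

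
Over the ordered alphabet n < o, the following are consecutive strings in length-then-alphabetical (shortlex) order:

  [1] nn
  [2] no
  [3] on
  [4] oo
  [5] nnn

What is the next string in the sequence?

nno

Treat nnn as a base-2 numeral over the given alphabet and add one, carrying through any trailing o's.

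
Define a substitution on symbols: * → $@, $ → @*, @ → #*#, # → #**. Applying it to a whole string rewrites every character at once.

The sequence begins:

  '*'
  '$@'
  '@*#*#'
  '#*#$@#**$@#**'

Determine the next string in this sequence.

Applying the rule to each of the 13 symbols of #*#$@#**$@#** gives the pieces #** $@ #** @* #*# #** $@ $@ @* #*# #** $@ $@, which concatenate to the answer.

#**$@#**@*#*##**$@$@@*#*##**$@$@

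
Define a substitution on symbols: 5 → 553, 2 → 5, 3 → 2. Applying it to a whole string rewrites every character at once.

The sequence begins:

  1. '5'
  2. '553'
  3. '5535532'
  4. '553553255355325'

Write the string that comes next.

553553255355325553553255355325553

φ(553553255355325) expands symbol-by-symbol to 553 553 2 553 553 2 5 553 553 2 553 553 2 5 553; joining the 15 pieces gives the next term.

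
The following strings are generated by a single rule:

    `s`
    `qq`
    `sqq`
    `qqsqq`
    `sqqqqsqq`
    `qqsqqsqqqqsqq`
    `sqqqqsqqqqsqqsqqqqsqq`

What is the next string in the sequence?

From term 3 onward, concatenate the second-to-last term with the last: s·qq = sqq, qq·sqq = qqsqq, …
So term 8 is qqsqqsqqqqsqq·sqqqqsqqqqsqqsqqqqsqq.

qqsqqsqqqqsqqsqqqqsqqqqsqqsqqqqsqq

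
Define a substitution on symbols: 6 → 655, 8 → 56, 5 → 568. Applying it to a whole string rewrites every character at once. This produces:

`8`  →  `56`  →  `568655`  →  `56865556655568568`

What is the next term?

φ(56865556655568568) expands symbol-by-symbol to 568 655 56 655 568 568 568 655 655 568 568 568 655 56 568 655 56; joining the 17 pieces gives the next term.

568655566555685685686556555685685686555656865556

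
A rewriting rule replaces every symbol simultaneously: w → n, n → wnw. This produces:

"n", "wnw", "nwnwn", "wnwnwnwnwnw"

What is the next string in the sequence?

nwnwnwnwnwnwnwnwnwnwn

Rewriting each symbol of wnwnwnwnwnw: w→n, n→wnw, w→n, n→wnw, w→n, n→wnw, w→n, n→wnw, w→n, n→wnw, w→n, which concatenates to n wnw n wnw n wnw n wnw n wnw n.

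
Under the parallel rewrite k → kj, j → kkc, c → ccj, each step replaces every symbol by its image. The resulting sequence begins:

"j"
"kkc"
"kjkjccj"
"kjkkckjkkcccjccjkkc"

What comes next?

kjkkckjkjccjkjkkckjkjccjccjccjkkcccjccjkkckjkjccj

Applying the rule to each of the 19 symbols of kjkkckjkkcccjccjkkc gives the pieces kj kkc kj kj ccj kj kkc kj kj ccj ccj ccj kkc ccj ccj kkc kj kj ccj, which concatenate to the answer.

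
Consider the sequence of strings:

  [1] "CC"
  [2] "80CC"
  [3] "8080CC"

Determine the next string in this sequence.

Every step adds 80 at the front: s(k+1) = 80·s(k).
Applying this once more to 8080CC:

808080CC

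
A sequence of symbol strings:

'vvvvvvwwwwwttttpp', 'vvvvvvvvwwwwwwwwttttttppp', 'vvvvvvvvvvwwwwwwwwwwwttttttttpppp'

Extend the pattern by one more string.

Term n consists of 2n+2 v's, followed by 3n-1 w's, followed by 2n t's, followed by n p's, where the shown terms are n = 2, 3, 4.
At n = 5 the blocks have lengths 12, 14, 10, 5.

vvvvvvvvvvvvwwwwwwwwwwwwwwttttttttttppppp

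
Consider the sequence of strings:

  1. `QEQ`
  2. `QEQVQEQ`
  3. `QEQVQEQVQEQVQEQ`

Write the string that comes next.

s(k+1) = s(k)·V·s(k) — each term doubles the last with 'V' between the halves.
Doubling QEQVQEQVQEQVQEQ with 'V' between the halves:

QEQVQEQVQEQVQEQVQEQVQEQVQEQVQEQ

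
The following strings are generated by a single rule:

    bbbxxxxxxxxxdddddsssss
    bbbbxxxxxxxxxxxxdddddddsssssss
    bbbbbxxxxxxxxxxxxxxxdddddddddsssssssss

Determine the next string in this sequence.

Each string has the form b^{n} x^{3n} d^{2n-1} s^{2n-1}, where the shown terms are n = 3, 4, 5.
For the next term, n = 6, so the run lengths are 6, 18, 11, 11.

bbbbbbxxxxxxxxxxxxxxxxxxdddddddddddsssssssssss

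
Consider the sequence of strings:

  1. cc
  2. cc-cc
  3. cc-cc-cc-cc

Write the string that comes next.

Each string is two copies of the previous one joined by '-'.
So the next term is two copies of cc-cc-cc-cc with '-' between the halves.

cc-cc-cc-cc-cc-cc-cc-cc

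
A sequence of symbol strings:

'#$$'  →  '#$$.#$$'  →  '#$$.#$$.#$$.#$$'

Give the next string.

Every step duplicates the string with '.' between the halves.
Doubling #$$.#$$.#$$.#$$ with '.' between the halves:

#$$.#$$.#$$.#$$.#$$.#$$.#$$.#$$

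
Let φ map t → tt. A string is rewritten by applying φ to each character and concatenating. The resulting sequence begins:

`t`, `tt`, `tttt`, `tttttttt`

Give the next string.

Expanding tttttttt: t→tt, t→tt, t→tt, t→tt, t→tt, t→tt, t→tt, t→tt. Concatenated: tt tt tt tt tt tt tt tt.

tttttttttttttttt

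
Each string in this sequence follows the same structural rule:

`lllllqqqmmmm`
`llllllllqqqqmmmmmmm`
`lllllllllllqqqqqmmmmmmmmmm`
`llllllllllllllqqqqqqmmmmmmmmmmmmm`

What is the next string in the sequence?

lllllllllllllllllqqqqqqqmmmmmmmmmmmmmmmm

Term n consists of 3n-1 l's, followed by n+1 q's, followed by 3n-2 m's, where the shown terms are n = 2, 3, 4, 5.
For the next term, n = 6, so the run lengths are 17, 7, 16.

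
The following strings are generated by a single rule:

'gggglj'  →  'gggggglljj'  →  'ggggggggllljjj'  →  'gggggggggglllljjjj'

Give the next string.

ggggggggggggllllljjjjj

Reading off run lengths: g runs 4, 6, 8, 10; l runs 1, 2, 3, 4; j runs 1, 2, 3, 4 — each is linear in n, where the shown terms are n = 2, 3, 4, 5.
At n = 6 the blocks have lengths 12, 5, 5.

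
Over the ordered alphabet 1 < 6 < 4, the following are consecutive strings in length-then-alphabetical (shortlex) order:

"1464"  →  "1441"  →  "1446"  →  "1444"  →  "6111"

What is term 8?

Continuing the enumeration 3 steps past 6111: 6111 → 6116 → 6114 → (answer).

6161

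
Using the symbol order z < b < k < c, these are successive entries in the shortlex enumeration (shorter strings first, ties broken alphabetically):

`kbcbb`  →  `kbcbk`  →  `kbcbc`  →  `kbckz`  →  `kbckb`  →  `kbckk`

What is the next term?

kbckc

The successor of kbckk increments the rightmost position that isn't already c and resets every position after it to z.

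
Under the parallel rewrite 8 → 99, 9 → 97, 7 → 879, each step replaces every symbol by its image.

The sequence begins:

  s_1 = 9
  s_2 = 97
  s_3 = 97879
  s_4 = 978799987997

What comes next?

Rewriting each symbol of 978799987997: 9→97, 7→879, 8→99, 7→879, 9→97, 9→97, 9→97, 8→99, 7→879, 9→97, 9→97, 7→879, which concatenates to 97 879 99 879 97 97 97 99 879 97 97 879.

9787999879979797998799797879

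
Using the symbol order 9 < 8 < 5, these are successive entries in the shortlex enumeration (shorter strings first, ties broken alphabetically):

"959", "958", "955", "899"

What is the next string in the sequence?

898

Treat 899 as a base-3 numeral over the given alphabet and add one, carrying through any trailing 5's.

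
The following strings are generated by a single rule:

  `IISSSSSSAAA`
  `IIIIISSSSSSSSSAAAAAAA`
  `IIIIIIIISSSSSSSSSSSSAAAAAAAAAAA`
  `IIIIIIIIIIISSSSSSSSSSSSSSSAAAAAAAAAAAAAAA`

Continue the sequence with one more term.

Each string has the form I^{3n-1} S^{3n+3} A^{4n-1} (n = 1, 2, …).
For the next term, n = 5, so the run lengths are 14, 18, 19.

IIIIIIIIIIIIIISSSSSSSSSSSSSSSSSSAAAAAAAAAAAAAAAAAAA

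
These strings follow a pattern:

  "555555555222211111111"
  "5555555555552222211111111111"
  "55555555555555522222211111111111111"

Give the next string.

Reading off run lengths: 5 runs 9, 12, 15; 2 runs 4, 5, 6; 1 runs 8, 11, 14 — each is linear in n, where the shown terms are n = 2, 3, 4.
Setting n = 5 gives 18, 7, 17 characters in each block.

555555555555555555222222211111111111111111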